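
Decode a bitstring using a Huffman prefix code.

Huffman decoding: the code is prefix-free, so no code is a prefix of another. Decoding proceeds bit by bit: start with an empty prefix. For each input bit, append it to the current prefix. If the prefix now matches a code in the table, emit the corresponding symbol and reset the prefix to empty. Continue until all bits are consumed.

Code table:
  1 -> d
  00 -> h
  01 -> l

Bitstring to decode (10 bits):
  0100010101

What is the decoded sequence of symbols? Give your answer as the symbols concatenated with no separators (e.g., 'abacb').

Bit 0: prefix='0' (no match yet)
Bit 1: prefix='01' -> emit 'l', reset
Bit 2: prefix='0' (no match yet)
Bit 3: prefix='00' -> emit 'h', reset
Bit 4: prefix='0' (no match yet)
Bit 5: prefix='01' -> emit 'l', reset
Bit 6: prefix='0' (no match yet)
Bit 7: prefix='01' -> emit 'l', reset
Bit 8: prefix='0' (no match yet)
Bit 9: prefix='01' -> emit 'l', reset

Answer: lhlll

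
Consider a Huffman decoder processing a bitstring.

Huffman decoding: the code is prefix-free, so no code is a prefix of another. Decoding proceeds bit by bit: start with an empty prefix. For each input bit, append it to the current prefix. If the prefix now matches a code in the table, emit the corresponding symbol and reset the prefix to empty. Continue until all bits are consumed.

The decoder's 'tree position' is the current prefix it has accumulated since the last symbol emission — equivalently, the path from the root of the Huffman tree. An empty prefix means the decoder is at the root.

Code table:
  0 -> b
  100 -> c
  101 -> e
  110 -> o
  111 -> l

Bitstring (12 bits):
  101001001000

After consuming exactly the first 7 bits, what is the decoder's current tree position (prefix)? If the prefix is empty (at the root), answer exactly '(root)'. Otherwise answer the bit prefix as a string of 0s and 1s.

Answer: 10

Derivation:
Bit 0: prefix='1' (no match yet)
Bit 1: prefix='10' (no match yet)
Bit 2: prefix='101' -> emit 'e', reset
Bit 3: prefix='0' -> emit 'b', reset
Bit 4: prefix='0' -> emit 'b', reset
Bit 5: prefix='1' (no match yet)
Bit 6: prefix='10' (no match yet)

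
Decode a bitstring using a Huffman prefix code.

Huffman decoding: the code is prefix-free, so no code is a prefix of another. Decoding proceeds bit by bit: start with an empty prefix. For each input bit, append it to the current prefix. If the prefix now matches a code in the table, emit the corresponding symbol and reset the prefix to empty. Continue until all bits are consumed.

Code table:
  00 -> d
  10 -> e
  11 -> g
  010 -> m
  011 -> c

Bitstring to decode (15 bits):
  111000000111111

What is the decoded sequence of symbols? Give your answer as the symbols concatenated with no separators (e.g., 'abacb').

Bit 0: prefix='1' (no match yet)
Bit 1: prefix='11' -> emit 'g', reset
Bit 2: prefix='1' (no match yet)
Bit 3: prefix='10' -> emit 'e', reset
Bit 4: prefix='0' (no match yet)
Bit 5: prefix='00' -> emit 'd', reset
Bit 6: prefix='0' (no match yet)
Bit 7: prefix='00' -> emit 'd', reset
Bit 8: prefix='0' (no match yet)
Bit 9: prefix='01' (no match yet)
Bit 10: prefix='011' -> emit 'c', reset
Bit 11: prefix='1' (no match yet)
Bit 12: prefix='11' -> emit 'g', reset
Bit 13: prefix='1' (no match yet)
Bit 14: prefix='11' -> emit 'g', reset

Answer: geddcgg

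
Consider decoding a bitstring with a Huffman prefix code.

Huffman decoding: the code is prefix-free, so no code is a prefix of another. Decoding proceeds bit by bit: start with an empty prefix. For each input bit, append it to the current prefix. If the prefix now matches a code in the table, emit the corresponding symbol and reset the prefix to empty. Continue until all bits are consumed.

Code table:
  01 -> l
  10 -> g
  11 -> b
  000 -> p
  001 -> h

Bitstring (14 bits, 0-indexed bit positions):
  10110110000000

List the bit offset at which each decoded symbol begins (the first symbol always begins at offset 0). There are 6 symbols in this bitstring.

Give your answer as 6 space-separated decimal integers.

Bit 0: prefix='1' (no match yet)
Bit 1: prefix='10' -> emit 'g', reset
Bit 2: prefix='1' (no match yet)
Bit 3: prefix='11' -> emit 'b', reset
Bit 4: prefix='0' (no match yet)
Bit 5: prefix='01' -> emit 'l', reset
Bit 6: prefix='1' (no match yet)
Bit 7: prefix='10' -> emit 'g', reset
Bit 8: prefix='0' (no match yet)
Bit 9: prefix='00' (no match yet)
Bit 10: prefix='000' -> emit 'p', reset
Bit 11: prefix='0' (no match yet)
Bit 12: prefix='00' (no match yet)
Bit 13: prefix='000' -> emit 'p', reset

Answer: 0 2 4 6 8 11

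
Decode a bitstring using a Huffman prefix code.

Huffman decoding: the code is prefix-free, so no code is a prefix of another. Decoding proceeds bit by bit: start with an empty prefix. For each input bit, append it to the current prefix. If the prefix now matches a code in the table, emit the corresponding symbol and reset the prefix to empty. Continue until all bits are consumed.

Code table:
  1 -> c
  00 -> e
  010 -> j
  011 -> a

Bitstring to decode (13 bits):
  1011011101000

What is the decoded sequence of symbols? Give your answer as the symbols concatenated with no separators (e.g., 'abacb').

Answer: caacje

Derivation:
Bit 0: prefix='1' -> emit 'c', reset
Bit 1: prefix='0' (no match yet)
Bit 2: prefix='01' (no match yet)
Bit 3: prefix='011' -> emit 'a', reset
Bit 4: prefix='0' (no match yet)
Bit 5: prefix='01' (no match yet)
Bit 6: prefix='011' -> emit 'a', reset
Bit 7: prefix='1' -> emit 'c', reset
Bit 8: prefix='0' (no match yet)
Bit 9: prefix='01' (no match yet)
Bit 10: prefix='010' -> emit 'j', reset
Bit 11: prefix='0' (no match yet)
Bit 12: prefix='00' -> emit 'e', reset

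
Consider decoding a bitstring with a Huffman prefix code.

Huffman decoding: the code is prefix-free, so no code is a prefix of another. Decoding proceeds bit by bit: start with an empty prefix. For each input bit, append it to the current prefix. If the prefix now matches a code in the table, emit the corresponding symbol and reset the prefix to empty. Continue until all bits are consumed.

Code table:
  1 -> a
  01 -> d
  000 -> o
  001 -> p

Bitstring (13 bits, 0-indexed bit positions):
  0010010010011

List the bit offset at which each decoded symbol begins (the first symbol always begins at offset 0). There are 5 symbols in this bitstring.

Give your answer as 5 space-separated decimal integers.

Answer: 0 3 6 9 12

Derivation:
Bit 0: prefix='0' (no match yet)
Bit 1: prefix='00' (no match yet)
Bit 2: prefix='001' -> emit 'p', reset
Bit 3: prefix='0' (no match yet)
Bit 4: prefix='00' (no match yet)
Bit 5: prefix='001' -> emit 'p', reset
Bit 6: prefix='0' (no match yet)
Bit 7: prefix='00' (no match yet)
Bit 8: prefix='001' -> emit 'p', reset
Bit 9: prefix='0' (no match yet)
Bit 10: prefix='00' (no match yet)
Bit 11: prefix='001' -> emit 'p', reset
Bit 12: prefix='1' -> emit 'a', reset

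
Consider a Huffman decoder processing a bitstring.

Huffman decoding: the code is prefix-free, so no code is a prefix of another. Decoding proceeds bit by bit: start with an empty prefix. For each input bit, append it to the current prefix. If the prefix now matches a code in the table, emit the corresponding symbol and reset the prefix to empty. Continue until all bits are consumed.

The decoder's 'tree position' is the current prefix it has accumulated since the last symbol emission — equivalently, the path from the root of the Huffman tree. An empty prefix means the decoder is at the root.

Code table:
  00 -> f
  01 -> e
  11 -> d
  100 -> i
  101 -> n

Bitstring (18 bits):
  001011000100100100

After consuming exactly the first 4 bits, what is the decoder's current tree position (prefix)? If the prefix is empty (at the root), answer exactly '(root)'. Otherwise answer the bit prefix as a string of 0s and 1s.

Bit 0: prefix='0' (no match yet)
Bit 1: prefix='00' -> emit 'f', reset
Bit 2: prefix='1' (no match yet)
Bit 3: prefix='10' (no match yet)

Answer: 10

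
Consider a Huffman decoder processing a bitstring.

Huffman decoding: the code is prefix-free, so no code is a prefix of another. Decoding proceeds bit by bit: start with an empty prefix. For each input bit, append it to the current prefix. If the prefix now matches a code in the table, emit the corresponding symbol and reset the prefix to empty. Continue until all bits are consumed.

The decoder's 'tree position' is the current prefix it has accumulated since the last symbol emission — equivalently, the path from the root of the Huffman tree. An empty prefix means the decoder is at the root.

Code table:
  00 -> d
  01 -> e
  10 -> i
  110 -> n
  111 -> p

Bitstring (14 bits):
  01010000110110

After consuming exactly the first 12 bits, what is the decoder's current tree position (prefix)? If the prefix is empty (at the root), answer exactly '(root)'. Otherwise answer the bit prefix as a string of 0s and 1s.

Bit 0: prefix='0' (no match yet)
Bit 1: prefix='01' -> emit 'e', reset
Bit 2: prefix='0' (no match yet)
Bit 3: prefix='01' -> emit 'e', reset
Bit 4: prefix='0' (no match yet)
Bit 5: prefix='00' -> emit 'd', reset
Bit 6: prefix='0' (no match yet)
Bit 7: prefix='00' -> emit 'd', reset
Bit 8: prefix='1' (no match yet)
Bit 9: prefix='11' (no match yet)
Bit 10: prefix='110' -> emit 'n', reset
Bit 11: prefix='1' (no match yet)

Answer: 1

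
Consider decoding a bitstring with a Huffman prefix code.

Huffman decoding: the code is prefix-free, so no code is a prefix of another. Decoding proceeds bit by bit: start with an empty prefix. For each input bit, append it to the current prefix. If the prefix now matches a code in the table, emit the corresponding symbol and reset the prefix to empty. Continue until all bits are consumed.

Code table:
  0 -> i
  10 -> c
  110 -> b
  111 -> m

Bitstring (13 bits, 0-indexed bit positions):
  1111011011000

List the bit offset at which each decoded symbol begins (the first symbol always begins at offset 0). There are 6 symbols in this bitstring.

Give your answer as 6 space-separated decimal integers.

Bit 0: prefix='1' (no match yet)
Bit 1: prefix='11' (no match yet)
Bit 2: prefix='111' -> emit 'm', reset
Bit 3: prefix='1' (no match yet)
Bit 4: prefix='10' -> emit 'c', reset
Bit 5: prefix='1' (no match yet)
Bit 6: prefix='11' (no match yet)
Bit 7: prefix='110' -> emit 'b', reset
Bit 8: prefix='1' (no match yet)
Bit 9: prefix='11' (no match yet)
Bit 10: prefix='110' -> emit 'b', reset
Bit 11: prefix='0' -> emit 'i', reset
Bit 12: prefix='0' -> emit 'i', reset

Answer: 0 3 5 8 11 12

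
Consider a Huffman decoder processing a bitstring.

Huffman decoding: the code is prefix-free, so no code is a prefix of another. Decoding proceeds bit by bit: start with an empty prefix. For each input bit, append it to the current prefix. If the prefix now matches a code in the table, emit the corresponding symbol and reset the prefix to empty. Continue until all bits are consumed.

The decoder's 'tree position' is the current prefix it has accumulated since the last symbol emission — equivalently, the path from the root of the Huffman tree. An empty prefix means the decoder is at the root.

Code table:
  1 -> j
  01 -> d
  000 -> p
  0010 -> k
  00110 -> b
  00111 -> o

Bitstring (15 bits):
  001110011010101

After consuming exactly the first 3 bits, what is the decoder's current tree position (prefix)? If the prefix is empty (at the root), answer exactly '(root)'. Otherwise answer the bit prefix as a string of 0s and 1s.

Bit 0: prefix='0' (no match yet)
Bit 1: prefix='00' (no match yet)
Bit 2: prefix='001' (no match yet)

Answer: 001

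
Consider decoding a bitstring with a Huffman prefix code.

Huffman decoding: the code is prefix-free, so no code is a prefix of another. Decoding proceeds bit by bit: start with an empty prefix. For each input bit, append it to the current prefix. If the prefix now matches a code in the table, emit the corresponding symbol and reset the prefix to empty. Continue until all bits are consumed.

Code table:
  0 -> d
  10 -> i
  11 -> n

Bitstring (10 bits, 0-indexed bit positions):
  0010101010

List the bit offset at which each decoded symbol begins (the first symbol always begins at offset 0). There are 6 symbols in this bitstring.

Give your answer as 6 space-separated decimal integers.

Bit 0: prefix='0' -> emit 'd', reset
Bit 1: prefix='0' -> emit 'd', reset
Bit 2: prefix='1' (no match yet)
Bit 3: prefix='10' -> emit 'i', reset
Bit 4: prefix='1' (no match yet)
Bit 5: prefix='10' -> emit 'i', reset
Bit 6: prefix='1' (no match yet)
Bit 7: prefix='10' -> emit 'i', reset
Bit 8: prefix='1' (no match yet)
Bit 9: prefix='10' -> emit 'i', reset

Answer: 0 1 2 4 6 8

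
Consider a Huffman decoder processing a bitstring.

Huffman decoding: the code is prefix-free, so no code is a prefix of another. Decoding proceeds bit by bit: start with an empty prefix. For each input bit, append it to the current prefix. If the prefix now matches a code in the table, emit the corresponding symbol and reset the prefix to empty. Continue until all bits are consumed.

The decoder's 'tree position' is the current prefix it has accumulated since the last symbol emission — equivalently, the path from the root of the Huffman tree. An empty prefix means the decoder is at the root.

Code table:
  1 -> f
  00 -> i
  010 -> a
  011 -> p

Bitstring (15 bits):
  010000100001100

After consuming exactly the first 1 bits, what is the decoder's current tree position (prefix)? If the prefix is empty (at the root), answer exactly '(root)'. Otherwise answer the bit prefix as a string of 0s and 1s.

Bit 0: prefix='0' (no match yet)

Answer: 0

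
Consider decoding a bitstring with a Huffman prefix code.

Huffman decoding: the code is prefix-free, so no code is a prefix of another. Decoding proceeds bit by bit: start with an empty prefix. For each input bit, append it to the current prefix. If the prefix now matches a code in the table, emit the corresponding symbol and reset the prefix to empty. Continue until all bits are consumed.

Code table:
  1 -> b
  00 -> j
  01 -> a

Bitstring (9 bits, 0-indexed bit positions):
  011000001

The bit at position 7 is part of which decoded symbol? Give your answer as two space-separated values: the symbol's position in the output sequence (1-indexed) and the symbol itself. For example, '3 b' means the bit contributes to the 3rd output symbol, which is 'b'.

Bit 0: prefix='0' (no match yet)
Bit 1: prefix='01' -> emit 'a', reset
Bit 2: prefix='1' -> emit 'b', reset
Bit 3: prefix='0' (no match yet)
Bit 4: prefix='00' -> emit 'j', reset
Bit 5: prefix='0' (no match yet)
Bit 6: prefix='00' -> emit 'j', reset
Bit 7: prefix='0' (no match yet)
Bit 8: prefix='01' -> emit 'a', reset

Answer: 5 a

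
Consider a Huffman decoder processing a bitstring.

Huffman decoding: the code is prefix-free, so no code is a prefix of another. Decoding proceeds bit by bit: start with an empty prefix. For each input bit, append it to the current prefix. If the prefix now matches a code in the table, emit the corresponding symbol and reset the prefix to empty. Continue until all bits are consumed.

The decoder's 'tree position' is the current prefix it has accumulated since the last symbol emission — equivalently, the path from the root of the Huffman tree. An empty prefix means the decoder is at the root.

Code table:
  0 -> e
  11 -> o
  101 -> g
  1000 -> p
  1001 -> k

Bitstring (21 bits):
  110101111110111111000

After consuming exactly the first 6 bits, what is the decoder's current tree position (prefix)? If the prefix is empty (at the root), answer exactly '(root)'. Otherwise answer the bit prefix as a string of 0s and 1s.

Answer: (root)

Derivation:
Bit 0: prefix='1' (no match yet)
Bit 1: prefix='11' -> emit 'o', reset
Bit 2: prefix='0' -> emit 'e', reset
Bit 3: prefix='1' (no match yet)
Bit 4: prefix='10' (no match yet)
Bit 5: prefix='101' -> emit 'g', reset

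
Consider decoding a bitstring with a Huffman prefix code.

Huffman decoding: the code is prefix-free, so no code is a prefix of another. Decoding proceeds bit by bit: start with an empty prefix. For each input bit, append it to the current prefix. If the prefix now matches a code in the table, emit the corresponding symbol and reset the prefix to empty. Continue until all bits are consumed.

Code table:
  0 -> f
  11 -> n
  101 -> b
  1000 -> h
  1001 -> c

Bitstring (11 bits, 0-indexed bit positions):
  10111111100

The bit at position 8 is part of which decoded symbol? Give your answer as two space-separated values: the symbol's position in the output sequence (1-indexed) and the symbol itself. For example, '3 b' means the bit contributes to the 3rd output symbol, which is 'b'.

Answer: 4 n

Derivation:
Bit 0: prefix='1' (no match yet)
Bit 1: prefix='10' (no match yet)
Bit 2: prefix='101' -> emit 'b', reset
Bit 3: prefix='1' (no match yet)
Bit 4: prefix='11' -> emit 'n', reset
Bit 5: prefix='1' (no match yet)
Bit 6: prefix='11' -> emit 'n', reset
Bit 7: prefix='1' (no match yet)
Bit 8: prefix='11' -> emit 'n', reset
Bit 9: prefix='0' -> emit 'f', reset
Bit 10: prefix='0' -> emit 'f', reset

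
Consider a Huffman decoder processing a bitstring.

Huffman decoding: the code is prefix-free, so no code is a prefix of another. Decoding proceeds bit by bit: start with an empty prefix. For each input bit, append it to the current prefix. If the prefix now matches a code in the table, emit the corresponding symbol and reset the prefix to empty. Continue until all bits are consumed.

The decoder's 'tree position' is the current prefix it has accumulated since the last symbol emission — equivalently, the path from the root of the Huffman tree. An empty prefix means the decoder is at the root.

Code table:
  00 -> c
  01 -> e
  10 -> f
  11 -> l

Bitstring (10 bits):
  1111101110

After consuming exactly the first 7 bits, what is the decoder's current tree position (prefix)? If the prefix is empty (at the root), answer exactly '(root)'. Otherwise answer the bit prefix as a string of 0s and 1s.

Bit 0: prefix='1' (no match yet)
Bit 1: prefix='11' -> emit 'l', reset
Bit 2: prefix='1' (no match yet)
Bit 3: prefix='11' -> emit 'l', reset
Bit 4: prefix='1' (no match yet)
Bit 5: prefix='10' -> emit 'f', reset
Bit 6: prefix='1' (no match yet)

Answer: 1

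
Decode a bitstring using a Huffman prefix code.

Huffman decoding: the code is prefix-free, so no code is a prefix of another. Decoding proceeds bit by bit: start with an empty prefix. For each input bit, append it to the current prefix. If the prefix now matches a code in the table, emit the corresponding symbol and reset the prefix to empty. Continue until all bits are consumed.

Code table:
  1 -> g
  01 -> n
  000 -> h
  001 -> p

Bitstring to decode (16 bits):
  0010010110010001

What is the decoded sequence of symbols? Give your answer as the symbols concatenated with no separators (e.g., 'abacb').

Bit 0: prefix='0' (no match yet)
Bit 1: prefix='00' (no match yet)
Bit 2: prefix='001' -> emit 'p', reset
Bit 3: prefix='0' (no match yet)
Bit 4: prefix='00' (no match yet)
Bit 5: prefix='001' -> emit 'p', reset
Bit 6: prefix='0' (no match yet)
Bit 7: prefix='01' -> emit 'n', reset
Bit 8: prefix='1' -> emit 'g', reset
Bit 9: prefix='0' (no match yet)
Bit 10: prefix='00' (no match yet)
Bit 11: prefix='001' -> emit 'p', reset
Bit 12: prefix='0' (no match yet)
Bit 13: prefix='00' (no match yet)
Bit 14: prefix='000' -> emit 'h', reset
Bit 15: prefix='1' -> emit 'g', reset

Answer: ppngphg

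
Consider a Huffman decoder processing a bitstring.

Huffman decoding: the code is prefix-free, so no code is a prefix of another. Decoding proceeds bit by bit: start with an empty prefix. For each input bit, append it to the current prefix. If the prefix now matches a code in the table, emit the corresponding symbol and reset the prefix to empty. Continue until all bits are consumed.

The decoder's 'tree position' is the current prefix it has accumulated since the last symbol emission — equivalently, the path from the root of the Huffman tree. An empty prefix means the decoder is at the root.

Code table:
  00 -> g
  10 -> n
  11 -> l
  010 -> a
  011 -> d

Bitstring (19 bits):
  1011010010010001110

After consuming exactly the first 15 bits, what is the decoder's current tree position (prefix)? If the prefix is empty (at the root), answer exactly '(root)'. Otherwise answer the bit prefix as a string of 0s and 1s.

Bit 0: prefix='1' (no match yet)
Bit 1: prefix='10' -> emit 'n', reset
Bit 2: prefix='1' (no match yet)
Bit 3: prefix='11' -> emit 'l', reset
Bit 4: prefix='0' (no match yet)
Bit 5: prefix='01' (no match yet)
Bit 6: prefix='010' -> emit 'a', reset
Bit 7: prefix='0' (no match yet)
Bit 8: prefix='01' (no match yet)
Bit 9: prefix='010' -> emit 'a', reset
Bit 10: prefix='0' (no match yet)
Bit 11: prefix='01' (no match yet)
Bit 12: prefix='010' -> emit 'a', reset
Bit 13: prefix='0' (no match yet)
Bit 14: prefix='00' -> emit 'g', reset

Answer: (root)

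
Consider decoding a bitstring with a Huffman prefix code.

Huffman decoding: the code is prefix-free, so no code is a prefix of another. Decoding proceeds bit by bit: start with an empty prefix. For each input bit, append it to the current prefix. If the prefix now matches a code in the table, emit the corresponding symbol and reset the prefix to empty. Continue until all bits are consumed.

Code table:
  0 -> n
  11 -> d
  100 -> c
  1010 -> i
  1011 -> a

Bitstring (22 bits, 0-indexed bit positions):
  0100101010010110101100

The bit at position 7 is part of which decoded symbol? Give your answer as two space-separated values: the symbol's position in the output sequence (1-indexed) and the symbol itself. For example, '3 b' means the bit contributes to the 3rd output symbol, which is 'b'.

Answer: 3 i

Derivation:
Bit 0: prefix='0' -> emit 'n', reset
Bit 1: prefix='1' (no match yet)
Bit 2: prefix='10' (no match yet)
Bit 3: prefix='100' -> emit 'c', reset
Bit 4: prefix='1' (no match yet)
Bit 5: prefix='10' (no match yet)
Bit 6: prefix='101' (no match yet)
Bit 7: prefix='1010' -> emit 'i', reset
Bit 8: prefix='1' (no match yet)
Bit 9: prefix='10' (no match yet)
Bit 10: prefix='100' -> emit 'c', reset
Bit 11: prefix='1' (no match yet)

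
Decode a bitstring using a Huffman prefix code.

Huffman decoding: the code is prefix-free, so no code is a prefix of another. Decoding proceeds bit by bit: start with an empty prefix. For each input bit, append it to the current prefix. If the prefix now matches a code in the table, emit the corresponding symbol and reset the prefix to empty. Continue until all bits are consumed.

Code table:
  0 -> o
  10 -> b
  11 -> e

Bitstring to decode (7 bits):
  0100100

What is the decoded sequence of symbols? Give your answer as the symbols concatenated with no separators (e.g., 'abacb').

Answer: obobo

Derivation:
Bit 0: prefix='0' -> emit 'o', reset
Bit 1: prefix='1' (no match yet)
Bit 2: prefix='10' -> emit 'b', reset
Bit 3: prefix='0' -> emit 'o', reset
Bit 4: prefix='1' (no match yet)
Bit 5: prefix='10' -> emit 'b', reset
Bit 6: prefix='0' -> emit 'o', reset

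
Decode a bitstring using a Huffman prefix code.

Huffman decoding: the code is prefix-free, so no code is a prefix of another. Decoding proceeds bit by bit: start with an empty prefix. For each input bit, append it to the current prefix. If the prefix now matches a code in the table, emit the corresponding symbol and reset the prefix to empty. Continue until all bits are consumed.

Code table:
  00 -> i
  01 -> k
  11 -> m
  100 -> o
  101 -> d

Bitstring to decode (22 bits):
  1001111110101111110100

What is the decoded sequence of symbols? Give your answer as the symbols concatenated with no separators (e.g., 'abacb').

Answer: ommmkkmmdi

Derivation:
Bit 0: prefix='1' (no match yet)
Bit 1: prefix='10' (no match yet)
Bit 2: prefix='100' -> emit 'o', reset
Bit 3: prefix='1' (no match yet)
Bit 4: prefix='11' -> emit 'm', reset
Bit 5: prefix='1' (no match yet)
Bit 6: prefix='11' -> emit 'm', reset
Bit 7: prefix='1' (no match yet)
Bit 8: prefix='11' -> emit 'm', reset
Bit 9: prefix='0' (no match yet)
Bit 10: prefix='01' -> emit 'k', reset
Bit 11: prefix='0' (no match yet)
Bit 12: prefix='01' -> emit 'k', reset
Bit 13: prefix='1' (no match yet)
Bit 14: prefix='11' -> emit 'm', reset
Bit 15: prefix='1' (no match yet)
Bit 16: prefix='11' -> emit 'm', reset
Bit 17: prefix='1' (no match yet)
Bit 18: prefix='10' (no match yet)
Bit 19: prefix='101' -> emit 'd', reset
Bit 20: prefix='0' (no match yet)
Bit 21: prefix='00' -> emit 'i', reset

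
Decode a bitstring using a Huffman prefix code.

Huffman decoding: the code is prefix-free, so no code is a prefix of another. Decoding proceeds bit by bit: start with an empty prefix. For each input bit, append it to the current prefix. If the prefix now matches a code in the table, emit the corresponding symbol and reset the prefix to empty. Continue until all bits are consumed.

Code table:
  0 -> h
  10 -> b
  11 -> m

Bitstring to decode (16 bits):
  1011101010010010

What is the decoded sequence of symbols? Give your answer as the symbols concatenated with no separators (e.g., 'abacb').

Bit 0: prefix='1' (no match yet)
Bit 1: prefix='10' -> emit 'b', reset
Bit 2: prefix='1' (no match yet)
Bit 3: prefix='11' -> emit 'm', reset
Bit 4: prefix='1' (no match yet)
Bit 5: prefix='10' -> emit 'b', reset
Bit 6: prefix='1' (no match yet)
Bit 7: prefix='10' -> emit 'b', reset
Bit 8: prefix='1' (no match yet)
Bit 9: prefix='10' -> emit 'b', reset
Bit 10: prefix='0' -> emit 'h', reset
Bit 11: prefix='1' (no match yet)
Bit 12: prefix='10' -> emit 'b', reset
Bit 13: prefix='0' -> emit 'h', reset
Bit 14: prefix='1' (no match yet)
Bit 15: prefix='10' -> emit 'b', reset

Answer: bmbbbhbhb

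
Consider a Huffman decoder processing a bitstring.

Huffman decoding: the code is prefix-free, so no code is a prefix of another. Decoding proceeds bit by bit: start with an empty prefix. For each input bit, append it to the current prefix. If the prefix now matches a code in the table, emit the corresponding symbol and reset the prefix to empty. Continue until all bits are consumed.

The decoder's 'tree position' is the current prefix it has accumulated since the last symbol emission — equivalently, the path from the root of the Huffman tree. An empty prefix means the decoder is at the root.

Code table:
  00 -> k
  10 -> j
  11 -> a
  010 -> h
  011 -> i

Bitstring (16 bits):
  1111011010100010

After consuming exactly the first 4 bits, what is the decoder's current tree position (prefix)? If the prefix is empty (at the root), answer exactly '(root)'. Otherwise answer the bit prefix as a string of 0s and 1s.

Answer: (root)

Derivation:
Bit 0: prefix='1' (no match yet)
Bit 1: prefix='11' -> emit 'a', reset
Bit 2: prefix='1' (no match yet)
Bit 3: prefix='11' -> emit 'a', reset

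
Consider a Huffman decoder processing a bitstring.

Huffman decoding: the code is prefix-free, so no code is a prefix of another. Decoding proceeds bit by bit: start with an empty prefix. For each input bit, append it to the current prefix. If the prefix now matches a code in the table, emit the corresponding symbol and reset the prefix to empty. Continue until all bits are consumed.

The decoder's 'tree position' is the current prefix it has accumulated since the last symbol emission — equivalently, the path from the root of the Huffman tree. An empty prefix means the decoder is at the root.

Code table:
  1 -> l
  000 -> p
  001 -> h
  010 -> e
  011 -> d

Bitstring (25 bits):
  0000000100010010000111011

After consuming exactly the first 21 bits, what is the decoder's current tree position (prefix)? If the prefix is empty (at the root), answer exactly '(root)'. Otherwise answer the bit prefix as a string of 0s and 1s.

Answer: (root)

Derivation:
Bit 0: prefix='0' (no match yet)
Bit 1: prefix='00' (no match yet)
Bit 2: prefix='000' -> emit 'p', reset
Bit 3: prefix='0' (no match yet)
Bit 4: prefix='00' (no match yet)
Bit 5: prefix='000' -> emit 'p', reset
Bit 6: prefix='0' (no match yet)
Bit 7: prefix='01' (no match yet)
Bit 8: prefix='010' -> emit 'e', reset
Bit 9: prefix='0' (no match yet)
Bit 10: prefix='00' (no match yet)
Bit 11: prefix='001' -> emit 'h', reset
Bit 12: prefix='0' (no match yet)
Bit 13: prefix='00' (no match yet)
Bit 14: prefix='001' -> emit 'h', reset
Bit 15: prefix='0' (no match yet)
Bit 16: prefix='00' (no match yet)
Bit 17: prefix='000' -> emit 'p', reset
Bit 18: prefix='0' (no match yet)
Bit 19: prefix='01' (no match yet)
Bit 20: prefix='011' -> emit 'd', reset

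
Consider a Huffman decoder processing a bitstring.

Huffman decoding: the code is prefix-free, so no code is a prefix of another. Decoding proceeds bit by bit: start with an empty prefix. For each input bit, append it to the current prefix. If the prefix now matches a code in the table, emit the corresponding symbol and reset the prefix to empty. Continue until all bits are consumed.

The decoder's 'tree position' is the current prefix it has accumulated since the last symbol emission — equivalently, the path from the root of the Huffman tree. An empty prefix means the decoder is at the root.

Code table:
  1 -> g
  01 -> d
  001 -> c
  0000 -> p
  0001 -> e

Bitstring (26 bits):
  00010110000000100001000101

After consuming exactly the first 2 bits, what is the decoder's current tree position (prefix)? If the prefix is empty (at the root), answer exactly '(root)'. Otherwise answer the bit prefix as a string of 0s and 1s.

Bit 0: prefix='0' (no match yet)
Bit 1: prefix='00' (no match yet)

Answer: 00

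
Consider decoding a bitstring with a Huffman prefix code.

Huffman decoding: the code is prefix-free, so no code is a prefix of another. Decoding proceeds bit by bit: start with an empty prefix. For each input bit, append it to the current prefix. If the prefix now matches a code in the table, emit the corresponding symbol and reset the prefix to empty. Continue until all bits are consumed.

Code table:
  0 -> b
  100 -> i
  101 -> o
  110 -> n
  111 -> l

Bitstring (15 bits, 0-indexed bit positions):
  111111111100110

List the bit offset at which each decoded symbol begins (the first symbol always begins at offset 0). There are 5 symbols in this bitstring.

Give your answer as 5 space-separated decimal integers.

Bit 0: prefix='1' (no match yet)
Bit 1: prefix='11' (no match yet)
Bit 2: prefix='111' -> emit 'l', reset
Bit 3: prefix='1' (no match yet)
Bit 4: prefix='11' (no match yet)
Bit 5: prefix='111' -> emit 'l', reset
Bit 6: prefix='1' (no match yet)
Bit 7: prefix='11' (no match yet)
Bit 8: prefix='111' -> emit 'l', reset
Bit 9: prefix='1' (no match yet)
Bit 10: prefix='10' (no match yet)
Bit 11: prefix='100' -> emit 'i', reset
Bit 12: prefix='1' (no match yet)
Bit 13: prefix='11' (no match yet)
Bit 14: prefix='110' -> emit 'n', reset

Answer: 0 3 6 9 12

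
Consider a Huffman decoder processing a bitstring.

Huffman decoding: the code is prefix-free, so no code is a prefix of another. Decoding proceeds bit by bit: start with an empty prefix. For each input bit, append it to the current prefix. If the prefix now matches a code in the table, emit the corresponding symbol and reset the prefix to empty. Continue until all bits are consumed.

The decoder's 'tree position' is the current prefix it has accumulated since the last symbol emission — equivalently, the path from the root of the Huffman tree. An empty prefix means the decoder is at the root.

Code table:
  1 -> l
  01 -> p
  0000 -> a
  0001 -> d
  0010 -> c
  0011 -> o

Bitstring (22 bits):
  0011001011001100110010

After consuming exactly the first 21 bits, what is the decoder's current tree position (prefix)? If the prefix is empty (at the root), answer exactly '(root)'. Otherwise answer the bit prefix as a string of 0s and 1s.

Bit 0: prefix='0' (no match yet)
Bit 1: prefix='00' (no match yet)
Bit 2: prefix='001' (no match yet)
Bit 3: prefix='0011' -> emit 'o', reset
Bit 4: prefix='0' (no match yet)
Bit 5: prefix='00' (no match yet)
Bit 6: prefix='001' (no match yet)
Bit 7: prefix='0010' -> emit 'c', reset
Bit 8: prefix='1' -> emit 'l', reset
Bit 9: prefix='1' -> emit 'l', reset
Bit 10: prefix='0' (no match yet)
Bit 11: prefix='00' (no match yet)
Bit 12: prefix='001' (no match yet)
Bit 13: prefix='0011' -> emit 'o', reset
Bit 14: prefix='0' (no match yet)
Bit 15: prefix='00' (no match yet)
Bit 16: prefix='001' (no match yet)
Bit 17: prefix='0011' -> emit 'o', reset
Bit 18: prefix='0' (no match yet)
Bit 19: prefix='00' (no match yet)
Bit 20: prefix='001' (no match yet)

Answer: 001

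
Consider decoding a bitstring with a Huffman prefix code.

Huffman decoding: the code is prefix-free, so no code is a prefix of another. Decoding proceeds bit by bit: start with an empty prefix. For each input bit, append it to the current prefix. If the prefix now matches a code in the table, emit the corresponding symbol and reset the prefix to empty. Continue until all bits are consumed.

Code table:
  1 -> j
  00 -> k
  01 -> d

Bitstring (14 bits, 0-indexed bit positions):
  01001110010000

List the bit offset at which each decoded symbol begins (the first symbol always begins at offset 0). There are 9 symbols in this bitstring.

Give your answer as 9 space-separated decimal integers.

Bit 0: prefix='0' (no match yet)
Bit 1: prefix='01' -> emit 'd', reset
Bit 2: prefix='0' (no match yet)
Bit 3: prefix='00' -> emit 'k', reset
Bit 4: prefix='1' -> emit 'j', reset
Bit 5: prefix='1' -> emit 'j', reset
Bit 6: prefix='1' -> emit 'j', reset
Bit 7: prefix='0' (no match yet)
Bit 8: prefix='00' -> emit 'k', reset
Bit 9: prefix='1' -> emit 'j', reset
Bit 10: prefix='0' (no match yet)
Bit 11: prefix='00' -> emit 'k', reset
Bit 12: prefix='0' (no match yet)
Bit 13: prefix='00' -> emit 'k', reset

Answer: 0 2 4 5 6 7 9 10 12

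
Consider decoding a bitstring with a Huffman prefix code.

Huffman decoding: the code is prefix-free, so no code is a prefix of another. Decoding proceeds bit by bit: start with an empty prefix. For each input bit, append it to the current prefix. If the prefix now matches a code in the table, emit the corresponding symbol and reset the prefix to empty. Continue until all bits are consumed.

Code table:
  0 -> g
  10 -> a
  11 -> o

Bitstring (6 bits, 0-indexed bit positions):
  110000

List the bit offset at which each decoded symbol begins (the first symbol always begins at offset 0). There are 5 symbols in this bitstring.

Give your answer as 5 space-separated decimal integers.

Bit 0: prefix='1' (no match yet)
Bit 1: prefix='11' -> emit 'o', reset
Bit 2: prefix='0' -> emit 'g', reset
Bit 3: prefix='0' -> emit 'g', reset
Bit 4: prefix='0' -> emit 'g', reset
Bit 5: prefix='0' -> emit 'g', reset

Answer: 0 2 3 4 5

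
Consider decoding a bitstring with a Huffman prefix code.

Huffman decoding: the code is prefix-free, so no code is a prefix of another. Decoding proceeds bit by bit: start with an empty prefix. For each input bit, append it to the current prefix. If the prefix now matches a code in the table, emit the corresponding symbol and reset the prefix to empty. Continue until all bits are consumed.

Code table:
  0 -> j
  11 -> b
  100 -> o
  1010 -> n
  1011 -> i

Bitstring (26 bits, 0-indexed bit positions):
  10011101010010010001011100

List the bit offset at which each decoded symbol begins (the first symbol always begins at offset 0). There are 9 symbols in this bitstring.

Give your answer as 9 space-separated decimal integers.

Bit 0: prefix='1' (no match yet)
Bit 1: prefix='10' (no match yet)
Bit 2: prefix='100' -> emit 'o', reset
Bit 3: prefix='1' (no match yet)
Bit 4: prefix='11' -> emit 'b', reset
Bit 5: prefix='1' (no match yet)
Bit 6: prefix='10' (no match yet)
Bit 7: prefix='101' (no match yet)
Bit 8: prefix='1010' -> emit 'n', reset
Bit 9: prefix='1' (no match yet)
Bit 10: prefix='10' (no match yet)
Bit 11: prefix='100' -> emit 'o', reset
Bit 12: prefix='1' (no match yet)
Bit 13: prefix='10' (no match yet)
Bit 14: prefix='100' -> emit 'o', reset
Bit 15: prefix='1' (no match yet)
Bit 16: prefix='10' (no match yet)
Bit 17: prefix='100' -> emit 'o', reset
Bit 18: prefix='0' -> emit 'j', reset
Bit 19: prefix='1' (no match yet)
Bit 20: prefix='10' (no match yet)
Bit 21: prefix='101' (no match yet)
Bit 22: prefix='1011' -> emit 'i', reset
Bit 23: prefix='1' (no match yet)
Bit 24: prefix='10' (no match yet)
Bit 25: prefix='100' -> emit 'o', reset

Answer: 0 3 5 9 12 15 18 19 23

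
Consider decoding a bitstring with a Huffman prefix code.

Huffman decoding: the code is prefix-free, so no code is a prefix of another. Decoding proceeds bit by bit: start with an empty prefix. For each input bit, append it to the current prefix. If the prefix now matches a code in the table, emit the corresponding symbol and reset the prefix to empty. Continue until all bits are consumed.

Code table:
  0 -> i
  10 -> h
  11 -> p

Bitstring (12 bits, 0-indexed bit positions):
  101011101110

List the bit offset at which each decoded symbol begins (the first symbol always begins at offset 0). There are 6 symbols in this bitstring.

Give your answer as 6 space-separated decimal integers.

Answer: 0 2 4 6 8 10

Derivation:
Bit 0: prefix='1' (no match yet)
Bit 1: prefix='10' -> emit 'h', reset
Bit 2: prefix='1' (no match yet)
Bit 3: prefix='10' -> emit 'h', reset
Bit 4: prefix='1' (no match yet)
Bit 5: prefix='11' -> emit 'p', reset
Bit 6: prefix='1' (no match yet)
Bit 7: prefix='10' -> emit 'h', reset
Bit 8: prefix='1' (no match yet)
Bit 9: prefix='11' -> emit 'p', reset
Bit 10: prefix='1' (no match yet)
Bit 11: prefix='10' -> emit 'h', reset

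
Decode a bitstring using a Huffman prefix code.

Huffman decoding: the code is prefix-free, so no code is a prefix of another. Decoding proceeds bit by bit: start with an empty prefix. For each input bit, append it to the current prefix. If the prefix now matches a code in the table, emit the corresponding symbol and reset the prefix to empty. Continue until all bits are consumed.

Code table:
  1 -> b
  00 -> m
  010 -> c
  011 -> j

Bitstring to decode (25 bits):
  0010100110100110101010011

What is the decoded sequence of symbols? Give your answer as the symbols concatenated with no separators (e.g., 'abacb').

Bit 0: prefix='0' (no match yet)
Bit 1: prefix='00' -> emit 'm', reset
Bit 2: prefix='1' -> emit 'b', reset
Bit 3: prefix='0' (no match yet)
Bit 4: prefix='01' (no match yet)
Bit 5: prefix='010' -> emit 'c', reset
Bit 6: prefix='0' (no match yet)
Bit 7: prefix='01' (no match yet)
Bit 8: prefix='011' -> emit 'j', reset
Bit 9: prefix='0' (no match yet)
Bit 10: prefix='01' (no match yet)
Bit 11: prefix='010' -> emit 'c', reset
Bit 12: prefix='0' (no match yet)
Bit 13: prefix='01' (no match yet)
Bit 14: prefix='011' -> emit 'j', reset
Bit 15: prefix='0' (no match yet)
Bit 16: prefix='01' (no match yet)
Bit 17: prefix='010' -> emit 'c', reset
Bit 18: prefix='1' -> emit 'b', reset
Bit 19: prefix='0' (no match yet)
Bit 20: prefix='01' (no match yet)
Bit 21: prefix='010' -> emit 'c', reset
Bit 22: prefix='0' (no match yet)
Bit 23: prefix='01' (no match yet)
Bit 24: prefix='011' -> emit 'j', reset

Answer: mbcjcjcbcj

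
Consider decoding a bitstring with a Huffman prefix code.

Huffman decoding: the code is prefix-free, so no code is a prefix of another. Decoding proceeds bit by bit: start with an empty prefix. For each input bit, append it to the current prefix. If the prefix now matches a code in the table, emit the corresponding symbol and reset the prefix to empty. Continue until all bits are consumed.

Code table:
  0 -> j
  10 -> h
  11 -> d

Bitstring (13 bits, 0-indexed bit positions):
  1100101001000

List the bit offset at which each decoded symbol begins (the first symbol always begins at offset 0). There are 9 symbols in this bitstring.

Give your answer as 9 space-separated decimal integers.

Bit 0: prefix='1' (no match yet)
Bit 1: prefix='11' -> emit 'd', reset
Bit 2: prefix='0' -> emit 'j', reset
Bit 3: prefix='0' -> emit 'j', reset
Bit 4: prefix='1' (no match yet)
Bit 5: prefix='10' -> emit 'h', reset
Bit 6: prefix='1' (no match yet)
Bit 7: prefix='10' -> emit 'h', reset
Bit 8: prefix='0' -> emit 'j', reset
Bit 9: prefix='1' (no match yet)
Bit 10: prefix='10' -> emit 'h', reset
Bit 11: prefix='0' -> emit 'j', reset
Bit 12: prefix='0' -> emit 'j', reset

Answer: 0 2 3 4 6 8 9 11 12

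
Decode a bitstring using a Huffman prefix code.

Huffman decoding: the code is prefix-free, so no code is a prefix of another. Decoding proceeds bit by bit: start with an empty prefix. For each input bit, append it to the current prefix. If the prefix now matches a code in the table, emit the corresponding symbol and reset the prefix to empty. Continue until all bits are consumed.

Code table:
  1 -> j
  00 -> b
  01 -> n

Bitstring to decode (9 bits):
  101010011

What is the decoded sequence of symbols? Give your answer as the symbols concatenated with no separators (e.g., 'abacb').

Answer: jnnbjj

Derivation:
Bit 0: prefix='1' -> emit 'j', reset
Bit 1: prefix='0' (no match yet)
Bit 2: prefix='01' -> emit 'n', reset
Bit 3: prefix='0' (no match yet)
Bit 4: prefix='01' -> emit 'n', reset
Bit 5: prefix='0' (no match yet)
Bit 6: prefix='00' -> emit 'b', reset
Bit 7: prefix='1' -> emit 'j', reset
Bit 8: prefix='1' -> emit 'j', reset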